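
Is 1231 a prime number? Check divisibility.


Check divisors up to sqrt(1231) = 35.0856
No divisors found.
1231 is prime.

Yes, 1231 is prime


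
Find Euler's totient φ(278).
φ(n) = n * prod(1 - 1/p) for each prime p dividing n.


278 = 2 × 139
Prime factors: 2, 139
φ(278) = 278 × (1-1/2) × (1-1/139)
= 278 × 1/2 × 138/139 = 138

φ(278) = 138


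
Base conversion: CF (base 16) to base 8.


CF (base 16) = 207 (decimal)
207 (decimal) = 317 (base 8)


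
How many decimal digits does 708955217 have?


708955217 has 9 digits in base 10
floor(log10(708955217)) + 1 = floor(8.8506) + 1 = 9

9 digits (base 10)


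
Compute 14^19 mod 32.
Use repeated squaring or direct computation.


14^1 mod 32 = 14
14^2 mod 32 = 4
14^3 mod 32 = 24
14^4 mod 32 = 16
14^5 mod 32 = 0
14^6 mod 32 = 0
14^7 mod 32 = 0
14^8 mod 32 = 0
14^9 mod 32 = 0
14^10 mod 32 = 0
14^11 mod 32 = 0
14^12 mod 32 = 0
14^13 mod 32 = 0
14^14 mod 32 = 0
14^15 mod 32 = 0
14^16 mod 32 = 0
14^17 mod 32 = 0
14^18 mod 32 = 0
14^19 mod 32 = 0


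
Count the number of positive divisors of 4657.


4657 = 4657^1
d(4657) = (1+1) = 2

2 divisors


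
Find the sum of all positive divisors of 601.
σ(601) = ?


Divisors of 601: 1, 601
Sum = 1 + 601 = 602

σ(601) = 602


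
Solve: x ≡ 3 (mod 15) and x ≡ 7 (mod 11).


M = 15*11 = 165
M1 = M/15 = 11, M2 = M/11 = 15
M1^(-1) mod 15 = 11, M2^(-1) mod 11 = 3
x = 3*11*11 + 7*15*3 = 678
678 mod 165 = 18
Check: 18 mod 15 = 3 ✓, 18 mod 11 = 7 ✓

x ≡ 18 (mod 165)


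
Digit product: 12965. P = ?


1 × 2 × 9 × 6 × 5 = 540


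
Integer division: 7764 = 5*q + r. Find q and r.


7764 = 5 * 1552 + 4
Check: 7760 + 4 = 7764

q = 1552, r = 4


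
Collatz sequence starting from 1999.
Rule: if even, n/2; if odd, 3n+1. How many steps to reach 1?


1999 → 5998 → 2999 → 8998 → 4499 → 13498 → 6749 → 20248 → 10124 → 5062 → 2531 → 7594 → 3797 → 11392 → 5696 → 2848 → 1424 → 712 → 356 → 178 → 89 → 268 → 134 → 67 → 202 → 101 → 304 → 152 → 76 → 38 → 19 → 58 → 29 → 88 → 44 → 22 → 11 → 34 → 17 → 52 → 26 → 13 → 40 → 20 → 10 → 5 → 16 → 8 → 4 → 2 → 1
Total steps = 50

50 steps


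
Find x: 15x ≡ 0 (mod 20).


GCD(15, 20) = 5 divides 0
Divide: 3x ≡ 0 (mod 4)
x ≡ 0 (mod 4)


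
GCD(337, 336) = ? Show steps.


337 = 1 * 336 + 1
336 = 336 * 1 + 0
GCD = 1


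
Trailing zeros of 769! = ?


floor(769/5) = 153
floor(769/25) = 30
floor(769/125) = 6
floor(769/625) = 1
Total = 190

190 trailing zeros


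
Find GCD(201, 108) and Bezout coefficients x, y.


Tabular extended Euclidean (each row: r = 201*s + 108*t):
r=201, s=1, t=0
r=108, s=0, t=1
q=1: r=93, s=1, t=-1   [201*(1) + 108*(-1) = 93]
q=1: r=15, s=-1, t=2   [201*(-1) + 108*(2) = 15]
q=6: r=3, s=7, t=-13   [201*(7) + 108*(-13) = 3]
q=5: r=0, s=-36, t=67   [201*(-36) + 108*(67) = 0]
GCD = 3; from the row with r=3: x=7, y=-13
Check: 201*(7) + 108*(-13) = 1407 - 1404 = 3

GCD = 3, x = 7, y = -13


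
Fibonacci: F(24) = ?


Sequence: 1, 1, 2, 3, 5, 8, 13, 21, 34, 55, 89, 144, 233, 377, 610, 987, 1597, 2584, 4181, 6765, 10946, 17711, 28657, 46368
F(24) = 46368


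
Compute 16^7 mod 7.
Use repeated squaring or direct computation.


16^1 mod 7 = 2
16^2 mod 7 = 4
16^3 mod 7 = 1
16^4 mod 7 = 2
16^5 mod 7 = 4
16^6 mod 7 = 1
16^7 mod 7 = 2


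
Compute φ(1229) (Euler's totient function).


1229 = 1229
Prime factors: 1229
φ(1229) = 1229 × (1-1/1229)
= 1229 × 1228/1229 = 1228

φ(1229) = 1228


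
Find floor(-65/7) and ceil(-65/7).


-65/7 = -9.2857
floor = -10
ceil = -9

floor = -10, ceil = -9


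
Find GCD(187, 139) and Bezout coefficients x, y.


Tabular extended Euclidean (each row: r = 187*s + 139*t):
r=187, s=1, t=0
r=139, s=0, t=1
q=1: r=48, s=1, t=-1   [187*(1) + 139*(-1) = 48]
q=2: r=43, s=-2, t=3   [187*(-2) + 139*(3) = 43]
q=1: r=5, s=3, t=-4   [187*(3) + 139*(-4) = 5]
q=8: r=3, s=-26, t=35   [187*(-26) + 139*(35) = 3]
q=1: r=2, s=29, t=-39   [187*(29) + 139*(-39) = 2]
q=1: r=1, s=-55, t=74   [187*(-55) + 139*(74) = 1]
q=2: r=0, s=139, t=-187   [187*(139) + 139*(-187) = 0]
GCD = 1; from the row with r=1: x=-55, y=74
Check: 187*(-55) + 139*(74) = -10285 + 10286 = 1

GCD = 1, x = -55, y = 74


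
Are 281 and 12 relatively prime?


Euclidean algorithm:
281 = 23 * 12 + 5
12 = 2 * 5 + 2
5 = 2 * 2 + 1
2 = 2 * 1 + 0
GCD(281, 12) = 1

Yes, coprime (GCD = 1)


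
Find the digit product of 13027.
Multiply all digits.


1 × 3 × 0 × 2 × 7 = 0


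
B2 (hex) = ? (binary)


B2 (base 16) = 178 (decimal)
178 (decimal) = 10110010 (base 2)


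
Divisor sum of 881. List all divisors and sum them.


Divisors of 881: 1, 881
Sum = 1 + 881 = 882

σ(881) = 882


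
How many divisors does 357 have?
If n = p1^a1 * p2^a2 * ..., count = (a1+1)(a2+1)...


357 = 3^1 × 7^1 × 17^1
d(357) = (1+1) × (1+1) × (1+1) = 8

8 divisors


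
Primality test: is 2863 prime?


2863 / 7 = 409 (exact division)
2863 is NOT prime.

No, 2863 is not prime


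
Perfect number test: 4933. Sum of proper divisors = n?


Proper divisors of 4933: 1
Sum = 1 = 1

No, 4933 is not perfect (1 ≠ 4933)


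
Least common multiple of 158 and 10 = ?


GCD(158, 10) = 2
LCM = 158*10/2 = 1580/2 = 790

LCM = 790


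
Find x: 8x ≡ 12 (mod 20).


GCD(8, 20) = 4 divides 12
Divide: 2x ≡ 3 (mod 5)
x ≡ 4 (mod 5)


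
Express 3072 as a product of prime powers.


3072 / 2 = 1536
1536 / 2 = 768
768 / 2 = 384
384 / 2 = 192
192 / 2 = 96
96 / 2 = 48
48 / 2 = 24
24 / 2 = 12
12 / 2 = 6
6 / 2 = 3
3 / 3 = 1
3072 = 2^10 × 3


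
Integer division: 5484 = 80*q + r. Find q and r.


5484 = 80 * 68 + 44
Check: 5440 + 44 = 5484

q = 68, r = 44


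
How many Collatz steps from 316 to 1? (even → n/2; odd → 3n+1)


316 → 158 → 79 → 238 → 119 → 358 → 179 → 538 → 269 → 808 → 404 → 202 → 101 → 304 → 152 → 76 → 38 → 19 → 58 → 29 → 88 → 44 → 22 → 11 → 34 → 17 → 52 → 26 → 13 → 40 → 20 → 10 → 5 → 16 → 8 → 4 → 2 → 1
Total steps = 37

37 steps


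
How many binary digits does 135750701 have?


135750701 in base 2 = 1000000101110110010000101101
Number of digits = 28

28 digits (base 2)


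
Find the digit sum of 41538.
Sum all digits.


4 + 1 + 5 + 3 + 8 = 21


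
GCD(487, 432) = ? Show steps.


487 = 1 * 432 + 55
432 = 7 * 55 + 47
55 = 1 * 47 + 8
47 = 5 * 8 + 7
8 = 1 * 7 + 1
7 = 7 * 1 + 0
GCD = 1


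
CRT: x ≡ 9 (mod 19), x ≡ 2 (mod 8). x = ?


M = 19*8 = 152
M1 = M/19 = 8, M2 = M/8 = 19
M1^(-1) mod 19 = 12, M2^(-1) mod 8 = 3
x = 9*8*12 + 2*19*3 = 978
978 mod 152 = 66
Check: 66 mod 19 = 9 ✓, 66 mod 8 = 2 ✓

x ≡ 66 (mod 152)


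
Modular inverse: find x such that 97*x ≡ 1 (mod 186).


Use the extended Euclidean algorithm on (186, 97); each row r = 186*s + 97*t:
r=186, s=1, t=0
r=97, s=0, t=1
q=1: r=89, s=1, t=-1   [186*(1) + 97*(-1) = 89]
q=1: r=8, s=-1, t=2   [186*(-1) + 97*(2) = 8]
q=11: r=1, s=12, t=-23   [186*(12) + 97*(-23) = 1]
q=8: r=0, s=-97, t=186   [186*(-97) + 97*(186) = 0]
GCD = 1 with t = -23, so 97*(-23) ≡ 1 (mod 186)
Inverse = -23 mod 186 = 163
Check: 97 * 163 = 15811 ≡ 1 (mod 186)

97^(-1) ≡ 163 (mod 186)


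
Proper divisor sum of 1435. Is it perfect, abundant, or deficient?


Proper divisors: 1, 5, 7, 35, 41, 205, 287
Sum = 1 + 5 + 7 + 35 + 41 + 205 + 287 = 581
581 < 1435 → deficient

s(1435) = 581 (deficient)


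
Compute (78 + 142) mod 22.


78 + 142 = 220
220 mod 22 = 0


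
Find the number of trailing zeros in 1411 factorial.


floor(1411/5) = 282
floor(1411/25) = 56
floor(1411/125) = 11
floor(1411/625) = 2
Total = 351

351 trailing zeros


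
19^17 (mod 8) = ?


19^1 mod 8 = 3
19^2 mod 8 = 1
19^3 mod 8 = 3
19^4 mod 8 = 1
19^5 mod 8 = 3
19^6 mod 8 = 1
19^7 mod 8 = 3
19^8 mod 8 = 1
19^9 mod 8 = 3
19^10 mod 8 = 1
19^11 mod 8 = 3
19^12 mod 8 = 1
19^13 mod 8 = 3
19^14 mod 8 = 1
19^15 mod 8 = 3
19^16 mod 8 = 1
19^17 mod 8 = 3


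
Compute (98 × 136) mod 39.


98 × 136 = 13328
13328 mod 39 = 29


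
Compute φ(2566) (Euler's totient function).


2566 = 2 × 1283
Prime factors: 2, 1283
φ(2566) = 2566 × (1-1/2) × (1-1/1283)
= 2566 × 1/2 × 1282/1283 = 1282

φ(2566) = 1282


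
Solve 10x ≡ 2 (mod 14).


GCD(10, 14) = 2 divides 2
Divide: 5x ≡ 1 (mod 7)
x ≡ 3 (mod 7)


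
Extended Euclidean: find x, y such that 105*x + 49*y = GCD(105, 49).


Tabular extended Euclidean (each row: r = 105*s + 49*t):
r=105, s=1, t=0
r=49, s=0, t=1
q=2: r=7, s=1, t=-2   [105*(1) + 49*(-2) = 7]
q=7: r=0, s=-7, t=15   [105*(-7) + 49*(15) = 0]
GCD = 7; from the row with r=7: x=1, y=-2
Check: 105*(1) + 49*(-2) = 105 - 98 = 7

GCD = 7, x = 1, y = -2


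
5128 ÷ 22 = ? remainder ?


5128 = 22 * 233 + 2
Check: 5126 + 2 = 5128

q = 233, r = 2


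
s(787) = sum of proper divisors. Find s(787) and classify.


Proper divisors: 1
Sum = 1 = 1
1 < 787 → deficient

s(787) = 1 (deficient)


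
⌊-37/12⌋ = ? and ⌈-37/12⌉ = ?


-37/12 = -3.0833
floor = -4
ceil = -3

floor = -4, ceil = -3


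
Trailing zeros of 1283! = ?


floor(1283/5) = 256
floor(1283/25) = 51
floor(1283/125) = 10
floor(1283/625) = 2
Total = 319

319 trailing zeros


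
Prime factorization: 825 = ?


825 / 3 = 275
275 / 5 = 55
55 / 5 = 11
11 / 11 = 1
825 = 3 × 5^2 × 11


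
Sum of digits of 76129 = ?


7 + 6 + 1 + 2 + 9 = 25


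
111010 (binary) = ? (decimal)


111010 (base 2) = 58 (decimal)
58 (decimal) = 58 (base 10)


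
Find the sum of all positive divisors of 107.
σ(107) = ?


Divisors of 107: 1, 107
Sum = 1 + 107 = 108

σ(107) = 108


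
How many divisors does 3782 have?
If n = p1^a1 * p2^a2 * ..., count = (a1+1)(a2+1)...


3782 = 2^1 × 31^1 × 61^1
d(3782) = (1+1) × (1+1) × (1+1) = 8

8 divisors


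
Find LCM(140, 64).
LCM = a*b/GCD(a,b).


GCD(140, 64) = 4
LCM = 140*64/4 = 8960/4 = 2240

LCM = 2240


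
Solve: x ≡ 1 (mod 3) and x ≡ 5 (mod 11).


M = 3*11 = 33
M1 = M/3 = 11, M2 = M/11 = 3
M1^(-1) mod 3 = 2, M2^(-1) mod 11 = 4
x = 1*11*2 + 5*3*4 = 82
82 mod 33 = 16
Check: 16 mod 3 = 1 ✓, 16 mod 11 = 5 ✓

x ≡ 16 (mod 33)


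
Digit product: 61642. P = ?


6 × 1 × 6 × 4 × 2 = 288


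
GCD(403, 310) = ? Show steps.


403 = 1 * 310 + 93
310 = 3 * 93 + 31
93 = 3 * 31 + 0
GCD = 31


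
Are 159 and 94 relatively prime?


Euclidean algorithm:
159 = 1 * 94 + 65
94 = 1 * 65 + 29
65 = 2 * 29 + 7
29 = 4 * 7 + 1
7 = 7 * 1 + 0
GCD(159, 94) = 1

Yes, coprime (GCD = 1)


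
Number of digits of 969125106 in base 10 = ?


969125106 has 9 digits in base 10
floor(log10(969125106)) + 1 = floor(8.9864) + 1 = 9

9 digits (base 10)


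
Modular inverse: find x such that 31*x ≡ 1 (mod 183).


Use the extended Euclidean algorithm on (183, 31); each row r = 183*s + 31*t:
r=183, s=1, t=0
r=31, s=0, t=1
q=5: r=28, s=1, t=-5   [183*(1) + 31*(-5) = 28]
q=1: r=3, s=-1, t=6   [183*(-1) + 31*(6) = 3]
q=9: r=1, s=10, t=-59   [183*(10) + 31*(-59) = 1]
q=3: r=0, s=-31, t=183   [183*(-31) + 31*(183) = 0]
GCD = 1 with t = -59, so 31*(-59) ≡ 1 (mod 183)
Inverse = -59 mod 183 = 124
Check: 31 * 124 = 3844 ≡ 1 (mod 183)

31^(-1) ≡ 124 (mod 183)


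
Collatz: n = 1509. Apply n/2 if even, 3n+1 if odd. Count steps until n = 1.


1509 → 4528 → 2264 → 1132 → 566 → 283 → 850 → 425 → 1276 → 638 → 319 → 958 → 479 → 1438 → 719 → 2158 → 1079 → 3238 → 1619 → 4858 → 2429 → 7288 → 3644 → 1822 → 911 → 2734 → 1367 → 4102 → 2051 → 6154 → 3077 → 9232 → 4616 → 2308 → 1154 → 577 → 1732 → 866 → 433 → 1300 → 650 → 325 → 976 → 488 → 244 → 122 → 61 → 184 → 92 → 46 → 23 → 70 → 35 → 106 → 53 → 160 → 80 → 40 → 20 → 10 → 5 → 16 → 8 → 4 → 2 → 1
Total steps = 65

65 steps


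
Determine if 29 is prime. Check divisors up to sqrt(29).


Check divisors up to sqrt(29) = 5.3852
No divisors found.
29 is prime.

Yes, 29 is prime


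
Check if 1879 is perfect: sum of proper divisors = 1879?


Proper divisors of 1879: 1
Sum = 1 = 1

No, 1879 is not perfect (1 ≠ 1879)


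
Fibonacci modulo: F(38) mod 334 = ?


F(k) mod 334 for k=1..38:
1, 1, 2, 3, 5, 8, 13, 21, 34, 55, 89, 144, 233, 43, 276, 319, 261, 246, 173, 85, 258, 9, 267, 276, 209, 151, 26, 177, 203, 46, 249, 295, 210, 171, 47, 218, 265, 149
F(38) mod 334 = 149


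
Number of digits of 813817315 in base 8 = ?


813817315 in base 8 = 6040356743
Number of digits = 10

10 digits (base 8)


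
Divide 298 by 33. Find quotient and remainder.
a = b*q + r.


298 = 33 * 9 + 1
Check: 297 + 1 = 298

q = 9, r = 1


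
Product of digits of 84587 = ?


8 × 4 × 5 × 8 × 7 = 8960


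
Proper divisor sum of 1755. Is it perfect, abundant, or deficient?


Proper divisors: 1, 3, 5, 9, 13, 15, 27, 39, 45, 65, 117, 135, 195, 351, 585
Sum = 1 + 3 + 5 + 9 + 13 + 15 + 27 + 39 + 45 + 65 + 117 + 135 + 195 + 351 + 585 = 1605
1605 < 1755 → deficient

s(1755) = 1605 (deficient)


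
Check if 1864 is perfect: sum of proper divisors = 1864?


Proper divisors of 1864: 1, 2, 4, 8, 233, 466, 932
Sum = 1 + 2 + 4 + 8 + 233 + 466 + 932 = 1646

No, 1864 is not perfect (1646 ≠ 1864)


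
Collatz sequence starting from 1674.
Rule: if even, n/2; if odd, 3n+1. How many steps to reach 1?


1674 → 837 → 2512 → 1256 → 628 → 314 → 157 → 472 → 236 → 118 → 59 → 178 → 89 → 268 → 134 → 67 → 202 → 101 → 304 → 152 → 76 → 38 → 19 → 58 → 29 → 88 → 44 → 22 → 11 → 34 → 17 → 52 → 26 → 13 → 40 → 20 → 10 → 5 → 16 → 8 → 4 → 2 → 1
Total steps = 42

42 steps


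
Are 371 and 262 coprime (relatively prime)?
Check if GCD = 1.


Euclidean algorithm:
371 = 1 * 262 + 109
262 = 2 * 109 + 44
109 = 2 * 44 + 21
44 = 2 * 21 + 2
21 = 10 * 2 + 1
2 = 2 * 1 + 0
GCD(371, 262) = 1

Yes, coprime (GCD = 1)


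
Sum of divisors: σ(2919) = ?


Divisors of 2919: 1, 3, 7, 21, 139, 417, 973, 2919
Sum = 1 + 3 + 7 + 21 + 139 + 417 + 973 + 2919 = 4480

σ(2919) = 4480


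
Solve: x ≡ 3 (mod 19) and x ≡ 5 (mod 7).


M = 19*7 = 133
M1 = M/19 = 7, M2 = M/7 = 19
M1^(-1) mod 19 = 11, M2^(-1) mod 7 = 3
x = 3*7*11 + 5*19*3 = 516
516 mod 133 = 117
Check: 117 mod 19 = 3 ✓, 117 mod 7 = 5 ✓

x ≡ 117 (mod 133)


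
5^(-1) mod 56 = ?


Use the extended Euclidean algorithm on (56, 5); each row r = 56*s + 5*t:
r=56, s=1, t=0
r=5, s=0, t=1
q=11: r=1, s=1, t=-11   [56*(1) + 5*(-11) = 1]
q=5: r=0, s=-5, t=56   [56*(-5) + 5*(56) = 0]
GCD = 1 with t = -11, so 5*(-11) ≡ 1 (mod 56)
Inverse = -11 mod 56 = 45
Check: 5 * 45 = 225 ≡ 1 (mod 56)

5^(-1) ≡ 45 (mod 56)


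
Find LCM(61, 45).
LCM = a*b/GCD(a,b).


GCD(61, 45) = 1
LCM = 61*45/1 = 2745/1 = 2745

LCM = 2745


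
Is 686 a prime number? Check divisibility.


686 / 2 = 343 (exact division)
686 is NOT prime.

No, 686 is not prime


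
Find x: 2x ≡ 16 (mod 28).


GCD(2, 28) = 2 divides 16
Divide: 1x ≡ 8 (mod 14)
x ≡ 8 (mod 14)


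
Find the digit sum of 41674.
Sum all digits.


4 + 1 + 6 + 7 + 4 = 22


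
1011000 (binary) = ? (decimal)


1011000 (base 2) = 88 (decimal)
88 (decimal) = 88 (base 10)


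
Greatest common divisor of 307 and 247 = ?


307 = 1 * 247 + 60
247 = 4 * 60 + 7
60 = 8 * 7 + 4
7 = 1 * 4 + 3
4 = 1 * 3 + 1
3 = 3 * 1 + 0
GCD = 1


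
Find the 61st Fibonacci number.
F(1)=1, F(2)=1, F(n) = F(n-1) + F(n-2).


Sequence: 1, 1, 2, 3, 5, 8, 13, 21, 34, 55, 89, 144, 233, 377, 610, 987, 1597, 2584, 4181, 6765, 10946, 17711, 28657, 46368, 75025, 121393, 196418, 317811, 514229, 832040, 1346269, 2178309, 3524578, 5702887, 9227465, 14930352, 24157817, 39088169, 63245986, 102334155, 165580141, 267914296, 433494437, 701408733, 1134903170, 1836311903, 2971215073, 4807526976, 7778742049, 12586269025, 20365011074, 32951280099, 53316291173, 86267571272, 139583862445, 225851433717, 365435296162, 591286729879, 956722026041, 1548008755920, 2504730781961
F(61) = 2504730781961


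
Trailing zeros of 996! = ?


floor(996/5) = 199
floor(996/25) = 39
floor(996/125) = 7
floor(996/625) = 1
Total = 246

246 trailing zeros


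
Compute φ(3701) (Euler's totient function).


3701 = 3701
Prime factors: 3701
φ(3701) = 3701 × (1-1/3701)
= 3701 × 3700/3701 = 3700

φ(3701) = 3700


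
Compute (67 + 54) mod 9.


67 + 54 = 121
121 mod 9 = 4


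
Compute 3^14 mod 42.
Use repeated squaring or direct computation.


3^1 mod 42 = 3
3^2 mod 42 = 9
3^3 mod 42 = 27
3^4 mod 42 = 39
3^5 mod 42 = 33
3^6 mod 42 = 15
3^7 mod 42 = 3
3^8 mod 42 = 9
3^9 mod 42 = 27
3^10 mod 42 = 39
3^11 mod 42 = 33
3^12 mod 42 = 15
3^13 mod 42 = 3
3^14 mod 42 = 9


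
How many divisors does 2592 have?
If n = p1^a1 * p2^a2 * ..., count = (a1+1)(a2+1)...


2592 = 2^5 × 3^4
d(2592) = (5+1) × (4+1) = 30

30 divisors


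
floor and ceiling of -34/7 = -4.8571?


-34/7 = -4.8571
floor = -5
ceil = -4

floor = -5, ceil = -4


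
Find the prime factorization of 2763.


2763 / 3 = 921
921 / 3 = 307
307 / 307 = 1
2763 = 3^2 × 307


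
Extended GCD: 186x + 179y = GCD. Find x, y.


Tabular extended Euclidean (each row: r = 186*s + 179*t):
r=186, s=1, t=0
r=179, s=0, t=1
q=1: r=7, s=1, t=-1   [186*(1) + 179*(-1) = 7]
q=25: r=4, s=-25, t=26   [186*(-25) + 179*(26) = 4]
q=1: r=3, s=26, t=-27   [186*(26) + 179*(-27) = 3]
q=1: r=1, s=-51, t=53   [186*(-51) + 179*(53) = 1]
q=3: r=0, s=179, t=-186   [186*(179) + 179*(-186) = 0]
GCD = 1; from the row with r=1: x=-51, y=53
Check: 186*(-51) + 179*(53) = -9486 + 9487 = 1

GCD = 1, x = -51, y = 53


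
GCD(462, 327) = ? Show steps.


462 = 1 * 327 + 135
327 = 2 * 135 + 57
135 = 2 * 57 + 21
57 = 2 * 21 + 15
21 = 1 * 15 + 6
15 = 2 * 6 + 3
6 = 2 * 3 + 0
GCD = 3


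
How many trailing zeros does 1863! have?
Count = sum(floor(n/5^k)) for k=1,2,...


floor(1863/5) = 372
floor(1863/25) = 74
floor(1863/125) = 14
floor(1863/625) = 2
Total = 462

462 trailing zeros


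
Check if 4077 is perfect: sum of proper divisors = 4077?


Proper divisors of 4077: 1, 3, 9, 27, 151, 453, 1359
Sum = 1 + 3 + 9 + 27 + 151 + 453 + 1359 = 2003

No, 4077 is not perfect (2003 ≠ 4077)


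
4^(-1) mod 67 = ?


Use the extended Euclidean algorithm on (67, 4); each row r = 67*s + 4*t:
r=67, s=1, t=0
r=4, s=0, t=1
q=16: r=3, s=1, t=-16   [67*(1) + 4*(-16) = 3]
q=1: r=1, s=-1, t=17   [67*(-1) + 4*(17) = 1]
q=3: r=0, s=4, t=-67   [67*(4) + 4*(-67) = 0]
GCD = 1 with t = 17, so 4*(17) ≡ 1 (mod 67)
Inverse = 17 mod 67 = 17
Check: 4 * 17 = 68 ≡ 1 (mod 67)

4^(-1) ≡ 17 (mod 67)


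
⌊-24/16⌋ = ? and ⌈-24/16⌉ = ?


-24/16 = -1.5000
floor = -2
ceil = -1

floor = -2, ceil = -1


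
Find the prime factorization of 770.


770 / 2 = 385
385 / 5 = 77
77 / 7 = 11
11 / 11 = 1
770 = 2 × 5 × 7 × 11


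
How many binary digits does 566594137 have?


566594137 in base 2 = 100001110001011000101001011001
Number of digits = 30

30 digits (base 2)


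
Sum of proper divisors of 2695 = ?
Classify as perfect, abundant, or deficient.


Proper divisors: 1, 5, 7, 11, 35, 49, 55, 77, 245, 385, 539
Sum = 1 + 5 + 7 + 11 + 35 + 49 + 55 + 77 + 245 + 385 + 539 = 1409
1409 < 2695 → deficient

s(2695) = 1409 (deficient)


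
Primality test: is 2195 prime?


2195 / 5 = 439 (exact division)
2195 is NOT prime.

No, 2195 is not prime


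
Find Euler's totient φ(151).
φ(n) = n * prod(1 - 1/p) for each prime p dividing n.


151 = 151
Prime factors: 151
φ(151) = 151 × (1-1/151)
= 151 × 150/151 = 150

φ(151) = 150


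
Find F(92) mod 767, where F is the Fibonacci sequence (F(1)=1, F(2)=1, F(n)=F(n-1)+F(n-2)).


F(k) mod 767 for k=1..92:
1, 1, 2, 3, 5, 8, 13, 21, 34, 55, 89, 144, 233, 377, 610, 220, 63, 283, 346, 629, 208, 70, 278, 348, 626, 207, 66, 273, 339, 612, 184, 29, 213, 242, 455, 697, 385, 315, 700, 248, 181, 429, 610, 272, 115, 387, 502, 122, 624, 746, 603, 582, 418, 233, 651, 117, 1, 118, 119, 237, 356, 593, 182, 8, 190, 198, 388, 586, 207, 26, 233, 259, 492, 751, 476, 460, 169, 629, 31, 660, 691, 584, 508, 325, 66, 391, 457, 81, 538, 619, 390, 242
F(92) mod 767 = 242


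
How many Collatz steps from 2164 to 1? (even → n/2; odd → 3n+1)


2164 → 1082 → 541 → 1624 → 812 → 406 → 203 → 610 → 305 → 916 → 458 → 229 → 688 → 344 → 172 → 86 → 43 → 130 → 65 → 196 → 98 → 49 → 148 → 74 → 37 → 112 → 56 → 28 → 14 → 7 → 22 → 11 → 34 → 17 → 52 → 26 → 13 → 40 → 20 → 10 → 5 → 16 → 8 → 4 → 2 → 1
Total steps = 45

45 steps


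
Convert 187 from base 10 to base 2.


187 (base 10) = 187 (decimal)
187 (decimal) = 10111011 (base 2)


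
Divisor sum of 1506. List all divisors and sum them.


Divisors of 1506: 1, 2, 3, 6, 251, 502, 753, 1506
Sum = 1 + 2 + 3 + 6 + 251 + 502 + 753 + 1506 = 3024

σ(1506) = 3024


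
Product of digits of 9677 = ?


9 × 6 × 7 × 7 = 2646


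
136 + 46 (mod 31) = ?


136 + 46 = 182
182 mod 31 = 27


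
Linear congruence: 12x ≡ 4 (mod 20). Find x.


GCD(12, 20) = 4 divides 4
Divide: 3x ≡ 1 (mod 5)
x ≡ 2 (mod 5)


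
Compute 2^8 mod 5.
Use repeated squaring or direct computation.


2^1 mod 5 = 2
2^2 mod 5 = 4
2^3 mod 5 = 3
2^4 mod 5 = 1
2^5 mod 5 = 2
2^6 mod 5 = 4
2^7 mod 5 = 3
2^8 mod 5 = 1


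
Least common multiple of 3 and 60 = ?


GCD(3, 60) = 3
LCM = 3*60/3 = 180/3 = 60

LCM = 60


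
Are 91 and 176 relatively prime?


Euclidean algorithm:
176 = 1 * 91 + 85
91 = 1 * 85 + 6
85 = 14 * 6 + 1
6 = 6 * 1 + 0
GCD(91, 176) = 1

Yes, coprime (GCD = 1)


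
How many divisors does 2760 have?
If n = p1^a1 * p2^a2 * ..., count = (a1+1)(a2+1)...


2760 = 2^3 × 3^1 × 5^1 × 23^1
d(2760) = (3+1) × (1+1) × (1+1) × (1+1) = 32

32 divisors


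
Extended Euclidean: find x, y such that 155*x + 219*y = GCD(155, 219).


Tabular extended Euclidean (each row: r = 155*s + 219*t):
r=155, s=1, t=0
r=219, s=0, t=1
q=0: r=155, s=1, t=0   [155*(1) + 219*(0) = 155]
q=1: r=64, s=-1, t=1   [155*(-1) + 219*(1) = 64]
q=2: r=27, s=3, t=-2   [155*(3) + 219*(-2) = 27]
q=2: r=10, s=-7, t=5   [155*(-7) + 219*(5) = 10]
q=2: r=7, s=17, t=-12   [155*(17) + 219*(-12) = 7]
q=1: r=3, s=-24, t=17   [155*(-24) + 219*(17) = 3]
q=2: r=1, s=65, t=-46   [155*(65) + 219*(-46) = 1]
q=3: r=0, s=-219, t=155   [155*(-219) + 219*(155) = 0]
GCD = 1; from the row with r=1: x=65, y=-46
Check: 155*(65) + 219*(-46) = 10075 - 10074 = 1

GCD = 1, x = 65, y = -46


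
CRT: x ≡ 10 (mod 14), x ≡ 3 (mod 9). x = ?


M = 14*9 = 126
M1 = M/14 = 9, M2 = M/9 = 14
M1^(-1) mod 14 = 11, M2^(-1) mod 9 = 2
x = 10*9*11 + 3*14*2 = 1074
1074 mod 126 = 66
Check: 66 mod 14 = 10 ✓, 66 mod 9 = 3 ✓

x ≡ 66 (mod 126)


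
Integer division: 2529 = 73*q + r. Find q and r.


2529 = 73 * 34 + 47
Check: 2482 + 47 = 2529

q = 34, r = 47


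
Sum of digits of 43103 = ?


4 + 3 + 1 + 0 + 3 = 11


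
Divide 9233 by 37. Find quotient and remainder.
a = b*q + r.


9233 = 37 * 249 + 20
Check: 9213 + 20 = 9233

q = 249, r = 20


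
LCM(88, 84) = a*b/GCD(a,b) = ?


GCD(88, 84) = 4
LCM = 88*84/4 = 7392/4 = 1848

LCM = 1848


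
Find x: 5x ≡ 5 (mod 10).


GCD(5, 10) = 5 divides 5
Divide: 1x ≡ 1 (mod 2)
x ≡ 1 (mod 2)


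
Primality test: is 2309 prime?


Check divisors up to sqrt(2309) = 48.0521
No divisors found.
2309 is prime.

Yes, 2309 is prime


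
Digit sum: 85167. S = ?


8 + 5 + 1 + 6 + 7 = 27


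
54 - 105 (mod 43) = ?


54 - 105 = -51
-51 mod 43 = 35


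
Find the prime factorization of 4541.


4541 / 19 = 239
239 / 239 = 1
4541 = 19 × 239


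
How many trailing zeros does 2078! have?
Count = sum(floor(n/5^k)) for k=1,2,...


floor(2078/5) = 415
floor(2078/25) = 83
floor(2078/125) = 16
floor(2078/625) = 3
Total = 517

517 trailing zeros


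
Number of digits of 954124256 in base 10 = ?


954124256 has 9 digits in base 10
floor(log10(954124256)) + 1 = floor(8.9796) + 1 = 9

9 digits (base 10)


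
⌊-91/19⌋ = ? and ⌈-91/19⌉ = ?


-91/19 = -4.7895
floor = -5
ceil = -4

floor = -5, ceil = -4


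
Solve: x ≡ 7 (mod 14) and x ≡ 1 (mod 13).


M = 14*13 = 182
M1 = M/14 = 13, M2 = M/13 = 14
M1^(-1) mod 14 = 13, M2^(-1) mod 13 = 1
x = 7*13*13 + 1*14*1 = 1197
1197 mod 182 = 105
Check: 105 mod 14 = 7 ✓, 105 mod 13 = 1 ✓

x ≡ 105 (mod 182)


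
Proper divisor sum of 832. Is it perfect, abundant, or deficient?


Proper divisors: 1, 2, 4, 8, 13, 16, 26, 32, 52, 64, 104, 208, 416
Sum = 1 + 2 + 4 + 8 + 13 + 16 + 26 + 32 + 52 + 64 + 104 + 208 + 416 = 946
946 > 832 → abundant

s(832) = 946 (abundant)


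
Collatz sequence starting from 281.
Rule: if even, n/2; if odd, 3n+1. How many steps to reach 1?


281 → 844 → 422 → 211 → 634 → 317 → 952 → 476 → 238 → 119 → 358 → 179 → 538 → 269 → 808 → 404 → 202 → 101 → 304 → 152 → 76 → 38 → 19 → 58 → 29 → 88 → 44 → 22 → 11 → 34 → 17 → 52 → 26 → 13 → 40 → 20 → 10 → 5 → 16 → 8 → 4 → 2 → 1
Total steps = 42

42 steps


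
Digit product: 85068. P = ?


8 × 5 × 0 × 6 × 8 = 0


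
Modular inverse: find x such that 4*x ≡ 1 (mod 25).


Use the extended Euclidean algorithm on (25, 4); each row r = 25*s + 4*t:
r=25, s=1, t=0
r=4, s=0, t=1
q=6: r=1, s=1, t=-6   [25*(1) + 4*(-6) = 1]
q=4: r=0, s=-4, t=25   [25*(-4) + 4*(25) = 0]
GCD = 1 with t = -6, so 4*(-6) ≡ 1 (mod 25)
Inverse = -6 mod 25 = 19
Check: 4 * 19 = 76 ≡ 1 (mod 25)

4^(-1) ≡ 19 (mod 25)


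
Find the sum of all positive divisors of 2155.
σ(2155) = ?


Divisors of 2155: 1, 5, 431, 2155
Sum = 1 + 5 + 431 + 2155 = 2592

σ(2155) = 2592


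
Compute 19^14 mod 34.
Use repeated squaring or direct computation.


19^1 mod 34 = 19
19^2 mod 34 = 21
19^3 mod 34 = 25
19^4 mod 34 = 33
19^5 mod 34 = 15
19^6 mod 34 = 13
19^7 mod 34 = 9
19^8 mod 34 = 1
19^9 mod 34 = 19
19^10 mod 34 = 21
19^11 mod 34 = 25
19^12 mod 34 = 33
19^13 mod 34 = 15
19^14 mod 34 = 13


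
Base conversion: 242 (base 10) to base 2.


242 (base 10) = 242 (decimal)
242 (decimal) = 11110010 (base 2)


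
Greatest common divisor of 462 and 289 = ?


462 = 1 * 289 + 173
289 = 1 * 173 + 116
173 = 1 * 116 + 57
116 = 2 * 57 + 2
57 = 28 * 2 + 1
2 = 2 * 1 + 0
GCD = 1


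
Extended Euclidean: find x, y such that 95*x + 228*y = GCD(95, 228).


Tabular extended Euclidean (each row: r = 95*s + 228*t):
r=95, s=1, t=0
r=228, s=0, t=1
q=0: r=95, s=1, t=0   [95*(1) + 228*(0) = 95]
q=2: r=38, s=-2, t=1   [95*(-2) + 228*(1) = 38]
q=2: r=19, s=5, t=-2   [95*(5) + 228*(-2) = 19]
q=2: r=0, s=-12, t=5   [95*(-12) + 228*(5) = 0]
GCD = 19; from the row with r=19: x=5, y=-2
Check: 95*(5) + 228*(-2) = 475 - 456 = 19

GCD = 19, x = 5, y = -2


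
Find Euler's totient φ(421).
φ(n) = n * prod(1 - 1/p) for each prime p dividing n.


421 = 421
Prime factors: 421
φ(421) = 421 × (1-1/421)
= 421 × 420/421 = 420

φ(421) = 420


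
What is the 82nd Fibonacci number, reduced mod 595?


F(k) mod 595 for k=1..82:
1, 1, 2, 3, 5, 8, 13, 21, 34, 55, 89, 144, 233, 377, 15, 392, 407, 204, 16, 220, 236, 456, 97, 553, 55, 13, 68, 81, 149, 230, 379, 14, 393, 407, 205, 17, 222, 239, 461, 105, 566, 76, 47, 123, 170, 293, 463, 161, 29, 190, 219, 409, 33, 442, 475, 322, 202, 524, 131, 60, 191, 251, 442, 98, 540, 43, 583, 31, 19, 50, 69, 119, 188, 307, 495, 207, 107, 314, 421, 140, 561, 106
F(82) mod 595 = 106


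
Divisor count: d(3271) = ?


3271 = 3271^1
d(3271) = (1+1) = 2

2 divisors


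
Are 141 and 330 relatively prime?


Euclidean algorithm:
330 = 2 * 141 + 48
141 = 2 * 48 + 45
48 = 1 * 45 + 3
45 = 15 * 3 + 0
GCD(141, 330) = 3

No, not coprime (GCD = 3)


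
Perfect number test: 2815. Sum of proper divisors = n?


Proper divisors of 2815: 1, 5, 563
Sum = 1 + 5 + 563 = 569

No, 2815 is not perfect (569 ≠ 2815)


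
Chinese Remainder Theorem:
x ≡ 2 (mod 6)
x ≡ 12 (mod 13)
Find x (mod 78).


M = 6*13 = 78
M1 = M/6 = 13, M2 = M/13 = 6
M1^(-1) mod 6 = 1, M2^(-1) mod 13 = 11
x = 2*13*1 + 12*6*11 = 818
818 mod 78 = 38
Check: 38 mod 6 = 2 ✓, 38 mod 13 = 12 ✓

x ≡ 38 (mod 78)


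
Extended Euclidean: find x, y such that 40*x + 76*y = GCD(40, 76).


Tabular extended Euclidean (each row: r = 40*s + 76*t):
r=40, s=1, t=0
r=76, s=0, t=1
q=0: r=40, s=1, t=0   [40*(1) + 76*(0) = 40]
q=1: r=36, s=-1, t=1   [40*(-1) + 76*(1) = 36]
q=1: r=4, s=2, t=-1   [40*(2) + 76*(-1) = 4]
q=9: r=0, s=-19, t=10   [40*(-19) + 76*(10) = 0]
GCD = 4; from the row with r=4: x=2, y=-1
Check: 40*(2) + 76*(-1) = 80 - 76 = 4

GCD = 4, x = 2, y = -1


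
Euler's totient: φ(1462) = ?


1462 = 2 × 17 × 43
Prime factors: 2, 17, 43
φ(1462) = 1462 × (1-1/2) × (1-1/17) × (1-1/43)
= 1462 × 1/2 × 16/17 × 42/43 = 672

φ(1462) = 672


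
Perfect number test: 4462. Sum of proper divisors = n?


Proper divisors of 4462: 1, 2, 23, 46, 97, 194, 2231
Sum = 1 + 2 + 23 + 46 + 97 + 194 + 2231 = 2594

No, 4462 is not perfect (2594 ≠ 4462)


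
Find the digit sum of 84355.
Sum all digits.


8 + 4 + 3 + 5 + 5 = 25


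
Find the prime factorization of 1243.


1243 / 11 = 113
113 / 113 = 1
1243 = 11 × 113


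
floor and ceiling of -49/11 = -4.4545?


-49/11 = -4.4545
floor = -5
ceil = -4

floor = -5, ceil = -4


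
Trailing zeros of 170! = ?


floor(170/5) = 34
floor(170/25) = 6
floor(170/125) = 1
Total = 41

41 trailing zeros


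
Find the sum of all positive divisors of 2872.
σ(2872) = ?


Divisors of 2872: 1, 2, 4, 8, 359, 718, 1436, 2872
Sum = 1 + 2 + 4 + 8 + 359 + 718 + 1436 + 2872 = 5400

σ(2872) = 5400


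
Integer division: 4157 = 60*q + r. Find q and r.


4157 = 60 * 69 + 17
Check: 4140 + 17 = 4157

q = 69, r = 17


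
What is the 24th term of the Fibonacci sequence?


Sequence: 1, 1, 2, 3, 5, 8, 13, 21, 34, 55, 89, 144, 233, 377, 610, 987, 1597, 2584, 4181, 6765, 10946, 17711, 28657, 46368
F(24) = 46368


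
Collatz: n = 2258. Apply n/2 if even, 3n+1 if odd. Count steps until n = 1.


2258 → 1129 → 3388 → 1694 → 847 → 2542 → 1271 → 3814 → 1907 → 5722 → 2861 → 8584 → 4292 → 2146 → 1073 → 3220 → 1610 → 805 → 2416 → 1208 → 604 → 302 → 151 → 454 → 227 → 682 → 341 → 1024 → 512 → 256 → 128 → 64 → 32 → 16 → 8 → 4 → 2 → 1
Total steps = 37

37 steps


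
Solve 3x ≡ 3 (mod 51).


GCD(3, 51) = 3 divides 3
Divide: 1x ≡ 1 (mod 17)
x ≡ 1 (mod 17)


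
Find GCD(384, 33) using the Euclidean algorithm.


384 = 11 * 33 + 21
33 = 1 * 21 + 12
21 = 1 * 12 + 9
12 = 1 * 9 + 3
9 = 3 * 3 + 0
GCD = 3


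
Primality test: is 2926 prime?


2926 / 2 = 1463 (exact division)
2926 is NOT prime.

No, 2926 is not prime


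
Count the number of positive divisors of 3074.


3074 = 2^1 × 29^1 × 53^1
d(3074) = (1+1) × (1+1) × (1+1) = 8

8 divisors


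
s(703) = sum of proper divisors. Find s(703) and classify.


Proper divisors: 1, 19, 37
Sum = 1 + 19 + 37 = 57
57 < 703 → deficient

s(703) = 57 (deficient)


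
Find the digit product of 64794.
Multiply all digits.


6 × 4 × 7 × 9 × 4 = 6048


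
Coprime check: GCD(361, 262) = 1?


Euclidean algorithm:
361 = 1 * 262 + 99
262 = 2 * 99 + 64
99 = 1 * 64 + 35
64 = 1 * 35 + 29
35 = 1 * 29 + 6
29 = 4 * 6 + 5
6 = 1 * 5 + 1
5 = 5 * 1 + 0
GCD(361, 262) = 1

Yes, coprime (GCD = 1)


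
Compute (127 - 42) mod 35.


127 - 42 = 85
85 mod 35 = 15


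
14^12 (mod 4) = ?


14^1 mod 4 = 2
14^2 mod 4 = 0
14^3 mod 4 = 0
14^4 mod 4 = 0
14^5 mod 4 = 0
14^6 mod 4 = 0
14^7 mod 4 = 0
14^8 mod 4 = 0
14^9 mod 4 = 0
14^10 mod 4 = 0
14^11 mod 4 = 0
14^12 mod 4 = 0


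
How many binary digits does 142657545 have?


142657545 in base 2 = 1000100000001100100000001001
Number of digits = 28

28 digits (base 2)


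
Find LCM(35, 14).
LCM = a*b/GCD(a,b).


GCD(35, 14) = 7
LCM = 35*14/7 = 490/7 = 70

LCM = 70


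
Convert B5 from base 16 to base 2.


B5 (base 16) = 181 (decimal)
181 (decimal) = 10110101 (base 2)


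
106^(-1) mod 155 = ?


Use the extended Euclidean algorithm on (155, 106); each row r = 155*s + 106*t:
r=155, s=1, t=0
r=106, s=0, t=1
q=1: r=49, s=1, t=-1   [155*(1) + 106*(-1) = 49]
q=2: r=8, s=-2, t=3   [155*(-2) + 106*(3) = 8]
q=6: r=1, s=13, t=-19   [155*(13) + 106*(-19) = 1]
q=8: r=0, s=-106, t=155   [155*(-106) + 106*(155) = 0]
GCD = 1 with t = -19, so 106*(-19) ≡ 1 (mod 155)
Inverse = -19 mod 155 = 136
Check: 106 * 136 = 14416 ≡ 1 (mod 155)

106^(-1) ≡ 136 (mod 155)


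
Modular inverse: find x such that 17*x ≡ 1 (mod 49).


Use the extended Euclidean algorithm on (49, 17); each row r = 49*s + 17*t:
r=49, s=1, t=0
r=17, s=0, t=1
q=2: r=15, s=1, t=-2   [49*(1) + 17*(-2) = 15]
q=1: r=2, s=-1, t=3   [49*(-1) + 17*(3) = 2]
q=7: r=1, s=8, t=-23   [49*(8) + 17*(-23) = 1]
q=2: r=0, s=-17, t=49   [49*(-17) + 17*(49) = 0]
GCD = 1 with t = -23, so 17*(-23) ≡ 1 (mod 49)
Inverse = -23 mod 49 = 26
Check: 17 * 26 = 442 ≡ 1 (mod 49)

17^(-1) ≡ 26 (mod 49)


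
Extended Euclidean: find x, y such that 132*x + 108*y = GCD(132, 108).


Tabular extended Euclidean (each row: r = 132*s + 108*t):
r=132, s=1, t=0
r=108, s=0, t=1
q=1: r=24, s=1, t=-1   [132*(1) + 108*(-1) = 24]
q=4: r=12, s=-4, t=5   [132*(-4) + 108*(5) = 12]
q=2: r=0, s=9, t=-11   [132*(9) + 108*(-11) = 0]
GCD = 12; from the row with r=12: x=-4, y=5
Check: 132*(-4) + 108*(5) = -528 + 540 = 12

GCD = 12, x = -4, y = 5


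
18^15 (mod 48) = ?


18^1 mod 48 = 18
18^2 mod 48 = 36
18^3 mod 48 = 24
18^4 mod 48 = 0
18^5 mod 48 = 0
18^6 mod 48 = 0
18^7 mod 48 = 0
18^8 mod 48 = 0
18^9 mod 48 = 0
18^10 mod 48 = 0
18^11 mod 48 = 0
18^12 mod 48 = 0
18^13 mod 48 = 0
18^14 mod 48 = 0
18^15 mod 48 = 0


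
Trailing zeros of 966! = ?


floor(966/5) = 193
floor(966/25) = 38
floor(966/125) = 7
floor(966/625) = 1
Total = 239

239 trailing zeros


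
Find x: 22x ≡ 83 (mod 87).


GCD(22, 87) = 1, unique solution
a^(-1) mod 87 = 4
x = 4 * 83 mod 87 = 71

x ≡ 71 (mod 87)


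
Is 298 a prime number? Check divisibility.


298 / 2 = 149 (exact division)
298 is NOT prime.

No, 298 is not prime


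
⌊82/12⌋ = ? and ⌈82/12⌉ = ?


82/12 = 6.8333
floor = 6
ceil = 7

floor = 6, ceil = 7


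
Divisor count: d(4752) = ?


4752 = 2^4 × 3^3 × 11^1
d(4752) = (4+1) × (3+1) × (1+1) = 40

40 divisors


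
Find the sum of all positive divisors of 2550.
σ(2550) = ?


Divisors of 2550: 1, 2, 3, 5, 6, 10, 15, 17, 25, 30, 34, 50, 51, 75, 85, 102, 150, 170, 255, 425, 510, 850, 1275, 2550
Sum = 1 + 2 + 3 + 5 + 6 + 10 + 15 + 17 + 25 + 30 + 34 + 50 + 51 + 75 + 85 + 102 + 150 + 170 + 255 + 425 + 510 + 850 + 1275 + 2550 = 6696

σ(2550) = 6696


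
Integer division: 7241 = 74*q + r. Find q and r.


7241 = 74 * 97 + 63
Check: 7178 + 63 = 7241

q = 97, r = 63


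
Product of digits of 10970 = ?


1 × 0 × 9 × 7 × 0 = 0


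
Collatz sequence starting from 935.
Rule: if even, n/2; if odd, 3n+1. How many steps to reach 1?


935 → 2806 → 1403 → 4210 → 2105 → 6316 → 3158 → 1579 → 4738 → 2369 → 7108 → 3554 → 1777 → 5332 → 2666 → 1333 → 4000 → 2000 → 1000 → 500 → 250 → 125 → 376 → 188 → 94 → 47 → 142 → 71 → 214 → 107 → 322 → 161 → 484 → 242 → 121 → 364 → 182 → 91 → 274 → 137 → 412 → 206 → 103 → 310 → 155 → 466 → 233 → 700 → 350 → 175 → 526 → 263 → 790 → 395 → 1186 → 593 → 1780 → 890 → 445 → 1336 → 668 → 334 → 167 → 502 → 251 → 754 → 377 → 1132 → 566 → 283 → 850 → 425 → 1276 → 638 → 319 → 958 → 479 → 1438 → 719 → 2158 → 1079 → 3238 → 1619 → 4858 → 2429 → 7288 → 3644 → 1822 → 911 → 2734 → 1367 → 4102 → 2051 → 6154 → 3077 → 9232 → 4616 → 2308 → 1154 → 577 → 1732 → 866 → 433 → 1300 → 650 → 325 → 976 → 488 → 244 → 122 → 61 → 184 → 92 → 46 → 23 → 70 → 35 → 106 → 53 → 160 → 80 → 40 → 20 → 10 → 5 → 16 → 8 → 4 → 2 → 1
Total steps = 129

129 steps


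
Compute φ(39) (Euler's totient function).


39 = 3 × 13
Prime factors: 3, 13
φ(39) = 39 × (1-1/3) × (1-1/13)
= 39 × 2/3 × 12/13 = 24

φ(39) = 24


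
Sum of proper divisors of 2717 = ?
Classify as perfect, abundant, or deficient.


Proper divisors: 1, 11, 13, 19, 143, 209, 247
Sum = 1 + 11 + 13 + 19 + 143 + 209 + 247 = 643
643 < 2717 → deficient

s(2717) = 643 (deficient)


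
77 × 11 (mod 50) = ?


77 × 11 = 847
847 mod 50 = 47


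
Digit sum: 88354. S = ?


8 + 8 + 3 + 5 + 4 = 28


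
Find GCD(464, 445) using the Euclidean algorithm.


464 = 1 * 445 + 19
445 = 23 * 19 + 8
19 = 2 * 8 + 3
8 = 2 * 3 + 2
3 = 1 * 2 + 1
2 = 2 * 1 + 0
GCD = 1


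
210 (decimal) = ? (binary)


210 (base 10) = 210 (decimal)
210 (decimal) = 11010010 (base 2)


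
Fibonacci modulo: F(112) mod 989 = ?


F(k) mod 989 for k=1..112:
1, 1, 2, 3, 5, 8, 13, 21, 34, 55, 89, 144, 233, 377, 610, 987, 608, 606, 225, 831, 67, 898, 965, 874, 850, 735, 596, 342, 938, 291, 240, 531, 771, 313, 95, 408, 503, 911, 425, 347, 772, 130, 902, 43, 945, 988, 944, 943, 898, 852, 761, 624, 396, 31, 427, 458, 885, 354, 250, 604, 854, 469, 334, 803, 148, 951, 110, 72, 182, 254, 436, 690, 137, 827, 964, 802, 777, 590, 378, 968, 357, 336, 693, 40, 733, 773, 517, 301, 818, 130, 948, 89, 48, 137, 185, 322, 507, 829, 347, 187, 534, 721, 266, 987, 264, 262, 526, 788, 325, 124, 449, 573
F(112) mod 989 = 573


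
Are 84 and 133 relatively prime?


Euclidean algorithm:
133 = 1 * 84 + 49
84 = 1 * 49 + 35
49 = 1 * 35 + 14
35 = 2 * 14 + 7
14 = 2 * 7 + 0
GCD(84, 133) = 7

No, not coprime (GCD = 7)


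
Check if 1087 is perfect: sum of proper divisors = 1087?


Proper divisors of 1087: 1
Sum = 1 = 1

No, 1087 is not perfect (1 ≠ 1087)


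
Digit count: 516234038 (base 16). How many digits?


516234038 in base 16 = 1EC51B36
Number of digits = 8

8 digits (base 16)


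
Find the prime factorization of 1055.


1055 / 5 = 211
211 / 211 = 1
1055 = 5 × 211


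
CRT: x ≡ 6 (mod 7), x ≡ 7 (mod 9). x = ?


M = 7*9 = 63
M1 = M/7 = 9, M2 = M/9 = 7
M1^(-1) mod 7 = 4, M2^(-1) mod 9 = 4
x = 6*9*4 + 7*7*4 = 412
412 mod 63 = 34
Check: 34 mod 7 = 6 ✓, 34 mod 9 = 7 ✓

x ≡ 34 (mod 63)


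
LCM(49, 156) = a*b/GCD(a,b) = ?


GCD(49, 156) = 1
LCM = 49*156/1 = 7644/1 = 7644

LCM = 7644


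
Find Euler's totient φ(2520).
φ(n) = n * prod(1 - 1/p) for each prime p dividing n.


2520 = 2^3 × 3^2 × 5 × 7
Prime factors: 2, 3, 5, 7
φ(2520) = 2520 × (1-1/2) × (1-1/3) × (1-1/5) × (1-1/7)
= 2520 × 1/2 × 2/3 × 4/5 × 6/7 = 576

φ(2520) = 576


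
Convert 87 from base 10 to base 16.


87 (base 10) = 87 (decimal)
87 (decimal) = 57 (base 16)


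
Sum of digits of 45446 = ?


4 + 5 + 4 + 4 + 6 = 23


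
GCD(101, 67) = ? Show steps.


101 = 1 * 67 + 34
67 = 1 * 34 + 33
34 = 1 * 33 + 1
33 = 33 * 1 + 0
GCD = 1


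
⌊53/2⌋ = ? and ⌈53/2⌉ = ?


53/2 = 26.5000
floor = 26
ceil = 27

floor = 26, ceil = 27


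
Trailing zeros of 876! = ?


floor(876/5) = 175
floor(876/25) = 35
floor(876/125) = 7
floor(876/625) = 1
Total = 218

218 trailing zeros


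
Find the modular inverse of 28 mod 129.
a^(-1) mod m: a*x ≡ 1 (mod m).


Use the extended Euclidean algorithm on (129, 28); each row r = 129*s + 28*t:
r=129, s=1, t=0
r=28, s=0, t=1
q=4: r=17, s=1, t=-4   [129*(1) + 28*(-4) = 17]
q=1: r=11, s=-1, t=5   [129*(-1) + 28*(5) = 11]
q=1: r=6, s=2, t=-9   [129*(2) + 28*(-9) = 6]
q=1: r=5, s=-3, t=14   [129*(-3) + 28*(14) = 5]
q=1: r=1, s=5, t=-23   [129*(5) + 28*(-23) = 1]
q=5: r=0, s=-28, t=129   [129*(-28) + 28*(129) = 0]
GCD = 1 with t = -23, so 28*(-23) ≡ 1 (mod 129)
Inverse = -23 mod 129 = 106
Check: 28 * 106 = 2968 ≡ 1 (mod 129)

28^(-1) ≡ 106 (mod 129)
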